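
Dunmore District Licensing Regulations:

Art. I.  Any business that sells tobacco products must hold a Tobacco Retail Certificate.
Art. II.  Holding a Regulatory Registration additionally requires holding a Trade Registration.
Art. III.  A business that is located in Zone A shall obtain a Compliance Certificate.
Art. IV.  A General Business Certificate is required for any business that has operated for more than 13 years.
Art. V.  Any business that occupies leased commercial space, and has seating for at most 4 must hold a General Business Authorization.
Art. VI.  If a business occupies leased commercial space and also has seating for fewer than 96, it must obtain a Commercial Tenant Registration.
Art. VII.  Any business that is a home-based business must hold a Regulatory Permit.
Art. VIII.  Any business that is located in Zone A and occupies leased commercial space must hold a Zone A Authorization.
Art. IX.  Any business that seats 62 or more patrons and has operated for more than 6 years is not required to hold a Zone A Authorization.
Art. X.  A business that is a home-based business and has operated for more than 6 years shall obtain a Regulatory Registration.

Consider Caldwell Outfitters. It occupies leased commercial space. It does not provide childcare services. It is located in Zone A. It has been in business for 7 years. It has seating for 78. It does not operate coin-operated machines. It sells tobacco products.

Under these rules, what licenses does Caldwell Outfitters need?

Art. I. sells tobacco products → Tobacco Retail Certificate required.
Art. II. Regulatory Registration is not required → no effect.
Art. III. is located in Zone A → Compliance Certificate required.
Art. IV. years in business 7 ≤ 13 → General Business Certificate not required.
Art. V. occupies leased commercial space; seating 78 > 4 → General Business Authorization not required.
Art. VI. occupies leased commercial space; seating 78 < 96 → Commercial Tenant Registration required.
Art. VII. occupies leased commercial space (not: is a home-based business) → Regulatory Permit not required.
Art. VIII. is located in Zone A; occupies leased commercial space → Zone A Authorization required.
Art. IX. seating 78 ≥ 62; years in business 7 > 6 → exempt from Zone A Authorization.
Art. X. occupies leased commercial space (not: is a home-based business); years in business 7 > 6 → Regulatory Registration not required.

Commercial Tenant Registration, Compliance Certificate, Tobacco Retail Certificate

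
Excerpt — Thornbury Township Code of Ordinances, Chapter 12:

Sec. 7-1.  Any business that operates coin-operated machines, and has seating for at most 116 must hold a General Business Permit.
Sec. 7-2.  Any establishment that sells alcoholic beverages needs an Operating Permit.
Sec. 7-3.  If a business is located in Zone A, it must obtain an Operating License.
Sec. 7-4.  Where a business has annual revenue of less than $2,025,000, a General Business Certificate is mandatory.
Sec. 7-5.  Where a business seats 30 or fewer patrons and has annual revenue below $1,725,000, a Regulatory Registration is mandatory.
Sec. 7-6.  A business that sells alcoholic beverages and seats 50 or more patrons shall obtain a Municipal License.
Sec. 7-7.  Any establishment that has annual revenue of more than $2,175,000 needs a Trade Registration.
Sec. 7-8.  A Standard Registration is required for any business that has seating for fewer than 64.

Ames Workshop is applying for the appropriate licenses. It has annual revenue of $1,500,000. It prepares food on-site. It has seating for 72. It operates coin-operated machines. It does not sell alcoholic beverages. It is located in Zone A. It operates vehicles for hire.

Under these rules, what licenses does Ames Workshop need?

General Business Certificate, General Business Permit, Operating License

Sec. 7-1. operates coin-operated machines; seating 72 ≤ 116 → General Business Permit required.
Sec. 7-2. does not sell alcoholic beverages → Operating Permit not required.
Sec. 7-3. is located in Zone A → Operating License required.
Sec. 7-4. revenue $1,500,000 < $2,025,000 → General Business Certificate required.
Sec. 7-5. seating 72 > 30; revenue $1,500,000 < $1,725,000 → Regulatory Registration not required.
Sec. 7-6. does not sell alcoholic beverages; seating 72 ≥ 50 → Municipal License not required.
Sec. 7-7. revenue $1,500,000 ≤ $2,175,000 → Trade Registration not required.
Sec. 7-8. seating 72 ≥ 64 → Standard Registration not required.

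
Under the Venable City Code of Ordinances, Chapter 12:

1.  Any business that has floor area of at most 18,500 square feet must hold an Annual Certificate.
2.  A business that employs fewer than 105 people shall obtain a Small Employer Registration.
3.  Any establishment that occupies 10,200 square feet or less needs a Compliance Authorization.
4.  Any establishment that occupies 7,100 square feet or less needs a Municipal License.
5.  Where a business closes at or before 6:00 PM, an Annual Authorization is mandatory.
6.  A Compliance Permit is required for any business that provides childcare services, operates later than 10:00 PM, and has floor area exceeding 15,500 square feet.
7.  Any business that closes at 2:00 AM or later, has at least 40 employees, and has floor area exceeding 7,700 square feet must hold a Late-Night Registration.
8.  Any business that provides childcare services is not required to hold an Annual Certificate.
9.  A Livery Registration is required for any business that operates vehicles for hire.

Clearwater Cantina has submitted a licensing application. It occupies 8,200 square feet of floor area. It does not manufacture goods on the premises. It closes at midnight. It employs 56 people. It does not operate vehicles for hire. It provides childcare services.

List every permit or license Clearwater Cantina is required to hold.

Compliance Authorization, Small Employer Registration

1. floor area 8,200 square feet ≤ 18,500 square feet → Annual Certificate required.
2. employees 56 < 105 → Small Employer Registration required.
3. floor area 8,200 square feet ≤ 10,200 square feet → Compliance Authorization required.
4. floor area 8,200 square feet > 7,100 square feet → Municipal License not required.
5. closes midnight, after 6:00 PM → Annual Authorization not required.
6. provides childcare services; closes midnight, after 10:00 PM; floor area 8,200 square feet ≤ 15,500 square feet → Compliance Permit not required.
7. closes midnight, at/before 2:00 AM; employees 56 ≥ 40; floor area 8,200 square feet > 7,700 square feet → Late-Night Registration not required.
8. provides childcare services → exempt from Annual Certificate.
9. does not operate vehicles for hire → Livery Registration not required.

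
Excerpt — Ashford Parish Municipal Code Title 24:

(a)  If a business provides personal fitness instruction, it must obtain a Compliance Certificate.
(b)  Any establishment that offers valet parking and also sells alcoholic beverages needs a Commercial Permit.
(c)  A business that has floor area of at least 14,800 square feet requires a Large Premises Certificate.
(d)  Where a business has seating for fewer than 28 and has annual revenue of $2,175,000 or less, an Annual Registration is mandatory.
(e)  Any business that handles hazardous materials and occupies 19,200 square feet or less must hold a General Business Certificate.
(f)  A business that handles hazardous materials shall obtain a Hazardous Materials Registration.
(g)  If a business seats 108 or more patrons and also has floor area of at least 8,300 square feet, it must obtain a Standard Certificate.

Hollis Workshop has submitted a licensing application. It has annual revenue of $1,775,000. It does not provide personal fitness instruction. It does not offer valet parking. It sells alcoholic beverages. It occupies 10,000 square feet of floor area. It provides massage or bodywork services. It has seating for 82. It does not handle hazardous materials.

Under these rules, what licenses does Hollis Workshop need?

None

(a) does not provide personal fitness instruction → Compliance Certificate not required.
(b) does not offer valet parking; sells alcoholic beverages → Commercial Permit not required.
(c) floor area 10,000 square feet < 14,800 square feet → Large Premises Certificate not required.
(d) seating 82 ≥ 28; revenue $1,775,000 ≤ $2,175,000 → Annual Registration not required.
(e) does not handle hazardous materials; floor area 10,000 square feet ≤ 19,200 square feet → General Business Certificate not required.
(f) does not handle hazardous materials → Hazardous Materials Registration not required.
(g) seating 82 < 108; floor area 10,000 square feet ≥ 8,300 square feet → Standard Certificate not required.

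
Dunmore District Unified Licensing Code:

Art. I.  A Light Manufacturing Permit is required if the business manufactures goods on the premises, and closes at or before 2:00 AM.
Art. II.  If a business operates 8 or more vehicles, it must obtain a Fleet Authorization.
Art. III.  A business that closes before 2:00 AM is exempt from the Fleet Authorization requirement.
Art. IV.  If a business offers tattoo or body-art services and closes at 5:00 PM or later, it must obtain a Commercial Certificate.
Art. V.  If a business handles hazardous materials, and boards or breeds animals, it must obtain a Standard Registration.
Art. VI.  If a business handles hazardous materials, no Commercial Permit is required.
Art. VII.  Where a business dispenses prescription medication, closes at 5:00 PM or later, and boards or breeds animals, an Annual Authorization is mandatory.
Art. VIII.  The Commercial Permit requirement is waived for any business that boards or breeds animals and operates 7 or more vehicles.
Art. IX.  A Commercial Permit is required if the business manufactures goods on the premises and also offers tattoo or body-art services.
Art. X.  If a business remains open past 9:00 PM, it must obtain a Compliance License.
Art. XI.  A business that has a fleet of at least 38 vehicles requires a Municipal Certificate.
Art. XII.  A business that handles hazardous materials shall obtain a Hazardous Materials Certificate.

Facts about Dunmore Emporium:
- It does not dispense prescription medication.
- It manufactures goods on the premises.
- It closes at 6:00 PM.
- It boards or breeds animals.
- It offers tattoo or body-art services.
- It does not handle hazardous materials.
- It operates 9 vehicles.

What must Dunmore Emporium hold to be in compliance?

Commercial Certificate, Light Manufacturing Permit

Art. I. manufactures goods on the premises; closes 6:00 PM, at/before 2:00 AM → Light Manufacturing Permit required.
Art. II. vehicles 9 ≥ 8 → Fleet Authorization required.
Art. III. closes 6:00 PM, at/before 2:00 AM → exempt from Fleet Authorization.
Art. IV. offers tattoo or body-art services; closes 6:00 PM, after 5:00 PM → Commercial Certificate required.
Art. V. does not handle hazardous materials; boards or breeds animals → Standard Registration not required.
Art. VI. does not handle hazardous materials → Commercial Permit exemption does not apply.
Art. VII. does not dispense prescription medication; closes 6:00 PM, after 5:00 PM; boards or breeds animals → Annual Authorization not required.
Art. VIII. boards or breeds animals; vehicles 9 ≥ 7 → exempt from Commercial Permit.
Art. IX. manufactures goods on the premises; offers tattoo or body-art services → Commercial Permit required.
Art. X. closes 6:00 PM, at/before 9:00 PM → Compliance License not required.
Art. XI. vehicles 9 < 38 → Municipal Certificate not required.
Art. XII. does not handle hazardous materials → Hazardous Materials Certificate not required.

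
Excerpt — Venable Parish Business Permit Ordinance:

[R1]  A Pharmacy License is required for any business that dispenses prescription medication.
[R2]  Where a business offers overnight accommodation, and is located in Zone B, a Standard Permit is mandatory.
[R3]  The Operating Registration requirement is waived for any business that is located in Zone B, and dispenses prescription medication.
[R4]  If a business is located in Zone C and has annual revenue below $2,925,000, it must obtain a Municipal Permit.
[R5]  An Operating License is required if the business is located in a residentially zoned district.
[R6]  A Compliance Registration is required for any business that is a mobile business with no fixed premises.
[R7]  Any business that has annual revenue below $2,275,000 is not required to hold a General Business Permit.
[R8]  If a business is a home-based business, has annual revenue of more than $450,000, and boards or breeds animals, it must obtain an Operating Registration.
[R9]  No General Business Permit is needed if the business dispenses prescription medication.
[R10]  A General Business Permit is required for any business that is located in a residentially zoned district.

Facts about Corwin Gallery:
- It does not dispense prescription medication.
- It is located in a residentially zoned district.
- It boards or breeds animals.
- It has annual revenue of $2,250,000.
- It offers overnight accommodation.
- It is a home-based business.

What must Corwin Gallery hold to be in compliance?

Operating License, Operating Registration

[R1] does not dispense prescription medication → Pharmacy License not required.
[R2] offers overnight accommodation; is located in a residentially zoned district (not: is located in Zone B) → Standard Permit not required.
[R3] is located in a residentially zoned district (not: is located in Zone B); does not dispense prescription medication → Operating Registration exemption does not apply.
[R4] is located in a residentially zoned district (not: is located in Zone C); revenue $2,250,000 < $2,925,000 → Municipal Permit not required.
[R5] is located in a residentially zoned district → Operating License required.
[R6] is a home-based business (not: is a mobile business with no fixed premises) → Compliance Registration not required.
[R7] revenue $2,250,000 < $2,275,000 → exempt from General Business Permit.
[R8] is a home-based business; revenue $2,250,000 > $450,000; boards or breeds animals → Operating Registration required.
[R9] does not dispense prescription medication → General Business Permit exemption does not apply.
[R10] is located in a residentially zoned district → General Business Permit required.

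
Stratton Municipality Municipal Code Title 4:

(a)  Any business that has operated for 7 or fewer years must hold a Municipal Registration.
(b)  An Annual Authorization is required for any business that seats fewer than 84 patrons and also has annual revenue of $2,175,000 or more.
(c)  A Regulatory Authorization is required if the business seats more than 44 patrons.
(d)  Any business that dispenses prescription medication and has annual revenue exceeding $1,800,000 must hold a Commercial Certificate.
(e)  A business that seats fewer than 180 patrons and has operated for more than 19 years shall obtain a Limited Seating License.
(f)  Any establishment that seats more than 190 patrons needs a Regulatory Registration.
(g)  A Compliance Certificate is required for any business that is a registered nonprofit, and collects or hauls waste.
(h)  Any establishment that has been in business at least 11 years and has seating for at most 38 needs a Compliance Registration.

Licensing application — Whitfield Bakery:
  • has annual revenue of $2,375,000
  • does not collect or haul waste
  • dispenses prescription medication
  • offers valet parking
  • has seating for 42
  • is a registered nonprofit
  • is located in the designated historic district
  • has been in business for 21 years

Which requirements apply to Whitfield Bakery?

Annual Authorization, Commercial Certificate, Limited Seating License

(a) years in business 21 > 7 → Municipal Registration not required.
(b) seating 42 < 84; revenue $2,375,000 ≥ $2,175,000 → Annual Authorization required.
(c) seating 42 ≤ 44 → Regulatory Authorization not required.
(d) dispenses prescription medication; revenue $2,375,000 > $1,800,000 → Commercial Certificate required.
(e) seating 42 < 180; years in business 21 > 19 → Limited Seating License required.
(f) seating 42 ≤ 190 → Regulatory Registration not required.
(g) is a registered nonprofit; does not collect or haul waste → Compliance Certificate not required.
(h) years in business 21 ≥ 11; seating 42 > 38 → Compliance Registration not required.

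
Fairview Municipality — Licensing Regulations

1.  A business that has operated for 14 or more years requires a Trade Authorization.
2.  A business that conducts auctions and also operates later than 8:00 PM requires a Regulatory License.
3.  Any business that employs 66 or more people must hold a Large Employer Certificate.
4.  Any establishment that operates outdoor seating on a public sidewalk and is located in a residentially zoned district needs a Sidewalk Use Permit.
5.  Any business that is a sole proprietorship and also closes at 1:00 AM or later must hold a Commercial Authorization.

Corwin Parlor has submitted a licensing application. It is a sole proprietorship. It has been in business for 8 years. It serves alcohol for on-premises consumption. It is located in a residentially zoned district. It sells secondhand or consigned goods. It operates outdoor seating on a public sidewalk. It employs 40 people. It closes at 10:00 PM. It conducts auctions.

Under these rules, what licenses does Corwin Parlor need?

Regulatory License, Sidewalk Use Permit

1. years in business 8 < 14 → Trade Authorization not required.
2. conducts auctions; closes 10:00 PM, after 8:00 PM → Regulatory License required.
3. employees 40 < 66 → Large Employer Certificate not required.
4. operates outdoor seating on a public sidewalk; is located in a residentially zoned district → Sidewalk Use Permit required.
5. is a sole proprietorship; closes 10:00 PM, at/before 1:00 AM → Commercial Authorization not required.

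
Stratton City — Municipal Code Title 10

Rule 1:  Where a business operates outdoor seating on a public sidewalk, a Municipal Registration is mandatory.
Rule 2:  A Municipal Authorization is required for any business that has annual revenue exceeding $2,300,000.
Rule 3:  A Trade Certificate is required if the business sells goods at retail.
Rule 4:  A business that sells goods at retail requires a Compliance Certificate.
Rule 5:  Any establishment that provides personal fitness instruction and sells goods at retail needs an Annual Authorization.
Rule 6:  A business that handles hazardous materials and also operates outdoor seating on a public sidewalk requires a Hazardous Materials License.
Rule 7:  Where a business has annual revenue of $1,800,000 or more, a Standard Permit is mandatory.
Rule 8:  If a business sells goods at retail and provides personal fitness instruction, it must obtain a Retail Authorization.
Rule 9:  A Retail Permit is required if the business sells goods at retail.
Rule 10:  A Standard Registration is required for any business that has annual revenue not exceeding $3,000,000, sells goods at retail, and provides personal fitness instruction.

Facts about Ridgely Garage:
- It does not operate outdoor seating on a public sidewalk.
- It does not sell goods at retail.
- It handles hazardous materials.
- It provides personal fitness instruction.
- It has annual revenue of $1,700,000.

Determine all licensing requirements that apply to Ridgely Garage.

Rule 1: does not operate outdoor seating on a public sidewalk → Municipal Registration not required.
Rule 2: revenue $1,700,000 ≤ $2,300,000 → Municipal Authorization not required.
Rule 3: does not sell goods at retail → Trade Certificate not required.
Rule 4: does not sell goods at retail → Compliance Certificate not required.
Rule 5: provides personal fitness instruction; does not sell goods at retail → Annual Authorization not required.
Rule 6: handles hazardous materials; does not operate outdoor seating on a public sidewalk → Hazardous Materials License not required.
Rule 7: revenue $1,700,000 < $1,800,000 → Standard Permit not required.
Rule 8: does not sell goods at retail; provides personal fitness instruction → Retail Authorization not required.
Rule 9: does not sell goods at retail → Retail Permit not required.
Rule 10: revenue $1,700,000 ≤ $3,000,000; does not sell goods at retail; provides personal fitness instruction → Standard Registration not required.

None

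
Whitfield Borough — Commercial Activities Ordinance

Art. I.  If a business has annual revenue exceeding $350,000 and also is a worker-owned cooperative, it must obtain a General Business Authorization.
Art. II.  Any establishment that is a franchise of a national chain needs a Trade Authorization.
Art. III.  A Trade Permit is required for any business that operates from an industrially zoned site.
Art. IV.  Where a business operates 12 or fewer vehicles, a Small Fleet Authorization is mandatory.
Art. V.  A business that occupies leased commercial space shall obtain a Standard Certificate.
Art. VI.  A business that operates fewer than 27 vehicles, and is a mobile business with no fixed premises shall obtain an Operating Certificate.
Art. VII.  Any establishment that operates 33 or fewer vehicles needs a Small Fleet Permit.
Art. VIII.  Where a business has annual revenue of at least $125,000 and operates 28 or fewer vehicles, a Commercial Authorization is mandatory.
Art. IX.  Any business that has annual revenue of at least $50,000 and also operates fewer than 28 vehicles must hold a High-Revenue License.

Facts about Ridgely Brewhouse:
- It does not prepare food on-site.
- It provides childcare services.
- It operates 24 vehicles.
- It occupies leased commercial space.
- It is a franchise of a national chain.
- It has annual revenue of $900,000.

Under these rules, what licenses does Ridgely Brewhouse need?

Commercial Authorization, High-Revenue License, Small Fleet Permit, Standard Certificate, Trade Authorization

Art. I. revenue $900,000 > $350,000; is a franchise of a national chain (not: is a worker-owned cooperative) → General Business Authorization not required.
Art. II. is a franchise of a national chain → Trade Authorization required.
Art. III. occupies leased commercial space (not: operates from an industrially zoned site) → Trade Permit not required.
Art. IV. vehicles 24 > 12 → Small Fleet Authorization not required.
Art. V. occupies leased commercial space → Standard Certificate required.
Art. VI. vehicles 24 < 27; occupies leased commercial space (not: is a mobile business with no fixed premises) → Operating Certificate not required.
Art. VII. vehicles 24 ≤ 33 → Small Fleet Permit required.
Art. VIII. revenue $900,000 ≥ $125,000; vehicles 24 ≤ 28 → Commercial Authorization required.
Art. IX. revenue $900,000 ≥ $50,000; vehicles 24 < 28 → High-Revenue License required.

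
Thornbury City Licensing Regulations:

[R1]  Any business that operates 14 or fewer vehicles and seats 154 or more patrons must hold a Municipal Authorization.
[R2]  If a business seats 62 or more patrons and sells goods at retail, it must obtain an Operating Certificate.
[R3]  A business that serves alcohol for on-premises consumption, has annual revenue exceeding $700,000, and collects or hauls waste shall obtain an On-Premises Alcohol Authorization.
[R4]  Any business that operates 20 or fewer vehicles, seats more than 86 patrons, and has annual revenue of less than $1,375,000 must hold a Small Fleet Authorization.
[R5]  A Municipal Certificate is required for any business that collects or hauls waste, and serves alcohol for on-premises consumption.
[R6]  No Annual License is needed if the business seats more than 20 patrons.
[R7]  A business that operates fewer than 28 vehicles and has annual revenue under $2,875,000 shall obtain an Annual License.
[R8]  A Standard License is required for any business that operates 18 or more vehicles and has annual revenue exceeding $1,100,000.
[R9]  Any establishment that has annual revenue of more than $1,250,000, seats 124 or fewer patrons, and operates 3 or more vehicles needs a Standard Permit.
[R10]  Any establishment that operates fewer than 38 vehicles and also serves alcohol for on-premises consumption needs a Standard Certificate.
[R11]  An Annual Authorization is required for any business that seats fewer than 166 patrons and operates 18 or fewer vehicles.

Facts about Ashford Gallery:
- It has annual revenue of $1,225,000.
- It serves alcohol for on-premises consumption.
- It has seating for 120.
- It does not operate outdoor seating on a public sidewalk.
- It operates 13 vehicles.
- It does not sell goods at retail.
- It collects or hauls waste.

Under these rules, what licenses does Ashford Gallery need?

Annual Authorization, Municipal Certificate, On-Premises Alcohol Authorization, Small Fleet Authorization, Standard Certificate

[R1] vehicles 13 ≤ 14; seating 120 < 154 → Municipal Authorization not required.
[R2] seating 120 ≥ 62; does not sell goods at retail → Operating Certificate not required.
[R3] serves alcohol for on-premises consumption; revenue $1,225,000 > $700,000; collects or hauls waste → On-Premises Alcohol Authorization required.
[R4] vehicles 13 ≤ 20; seating 120 > 86; revenue $1,225,000 < $1,375,000 → Small Fleet Authorization required.
[R5] collects or hauls waste; serves alcohol for on-premises consumption → Municipal Certificate required.
[R6] seating 120 > 20 → exempt from Annual License.
[R7] vehicles 13 < 28; revenue $1,225,000 < $2,875,000 → Annual License required.
[R8] vehicles 13 < 18; revenue $1,225,000 > $1,100,000 → Standard License not required.
[R9] revenue $1,225,000 ≤ $1,250,000; seating 120 ≤ 124; vehicles 13 ≥ 3 → Standard Permit not required.
[R10] vehicles 13 < 38; serves alcohol for on-premises consumption → Standard Certificate required.
[R11] seating 120 < 166; vehicles 13 ≤ 18 → Annual Authorization required.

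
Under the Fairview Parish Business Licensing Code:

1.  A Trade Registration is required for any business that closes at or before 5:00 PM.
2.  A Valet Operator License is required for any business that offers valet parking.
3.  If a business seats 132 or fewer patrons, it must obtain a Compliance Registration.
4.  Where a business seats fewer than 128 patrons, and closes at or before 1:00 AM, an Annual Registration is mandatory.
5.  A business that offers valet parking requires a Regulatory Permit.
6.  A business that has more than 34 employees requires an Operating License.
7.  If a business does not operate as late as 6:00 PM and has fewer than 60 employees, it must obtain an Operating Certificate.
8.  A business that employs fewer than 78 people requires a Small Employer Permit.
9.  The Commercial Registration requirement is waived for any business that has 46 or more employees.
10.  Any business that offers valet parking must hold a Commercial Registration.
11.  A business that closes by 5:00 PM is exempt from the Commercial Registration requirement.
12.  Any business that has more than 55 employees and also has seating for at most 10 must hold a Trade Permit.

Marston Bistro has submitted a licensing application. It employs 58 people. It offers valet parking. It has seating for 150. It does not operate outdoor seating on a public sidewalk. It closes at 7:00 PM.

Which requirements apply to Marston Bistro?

1. closes 7:00 PM, after 5:00 PM → Trade Registration not required.
2. offers valet parking → Valet Operator License required.
3. seating 150 > 132 → Compliance Registration not required.
4. seating 150 ≥ 128; closes 7:00 PM, at/before 1:00 AM → Annual Registration not required.
5. offers valet parking → Regulatory Permit required.
6. employees 58 > 34 → Operating License required.
7. closes 7:00 PM, after 6:00 PM; employees 58 < 60 → Operating Certificate not required.
8. employees 58 < 78 → Small Employer Permit required.
9. employees 58 ≥ 46 → exempt from Commercial Registration.
10. offers valet parking → Commercial Registration required.
11. closes 7:00 PM, after 5:00 PM → Commercial Registration exemption does not apply.
12. employees 58 > 55; seating 150 > 10 → Trade Permit not required.

Operating License, Regulatory Permit, Small Employer Permit, Valet Operator License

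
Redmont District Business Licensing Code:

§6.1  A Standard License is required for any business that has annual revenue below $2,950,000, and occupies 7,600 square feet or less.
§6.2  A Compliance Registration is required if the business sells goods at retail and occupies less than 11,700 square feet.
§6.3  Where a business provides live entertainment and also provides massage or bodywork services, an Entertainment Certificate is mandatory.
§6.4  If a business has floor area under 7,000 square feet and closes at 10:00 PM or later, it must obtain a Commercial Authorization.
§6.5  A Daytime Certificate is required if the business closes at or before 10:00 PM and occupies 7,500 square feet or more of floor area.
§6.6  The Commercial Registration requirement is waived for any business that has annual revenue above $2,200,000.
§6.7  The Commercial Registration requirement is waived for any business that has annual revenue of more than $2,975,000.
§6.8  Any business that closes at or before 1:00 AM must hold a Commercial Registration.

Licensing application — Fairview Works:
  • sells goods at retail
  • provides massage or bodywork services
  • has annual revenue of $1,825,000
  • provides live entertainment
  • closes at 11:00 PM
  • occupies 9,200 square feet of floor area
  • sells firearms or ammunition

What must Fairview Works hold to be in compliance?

§6.1 revenue $1,825,000 < $2,950,000; floor area 9,200 square feet > 7,600 square feet → Standard License not required.
§6.2 sells goods at retail; floor area 9,200 square feet < 11,700 square feet → Compliance Registration required.
§6.3 provides live entertainment; provides massage or bodywork services → Entertainment Certificate required.
§6.4 floor area 9,200 square feet ≥ 7,000 square feet; closes 11:00 PM, after 10:00 PM → Commercial Authorization not required.
§6.5 closes 11:00 PM, after 10:00 PM; floor area 9,200 square feet ≥ 7,500 square feet → Daytime Certificate not required.
§6.6 revenue $1,825,000 ≤ $2,200,000 → Commercial Registration exemption does not apply.
§6.7 revenue $1,825,000 ≤ $2,975,000 → Commercial Registration exemption does not apply.
§6.8 closes 11:00 PM, at/before 1:00 AM → Commercial Registration required.

Commercial Registration, Compliance Registration, Entertainment Certificate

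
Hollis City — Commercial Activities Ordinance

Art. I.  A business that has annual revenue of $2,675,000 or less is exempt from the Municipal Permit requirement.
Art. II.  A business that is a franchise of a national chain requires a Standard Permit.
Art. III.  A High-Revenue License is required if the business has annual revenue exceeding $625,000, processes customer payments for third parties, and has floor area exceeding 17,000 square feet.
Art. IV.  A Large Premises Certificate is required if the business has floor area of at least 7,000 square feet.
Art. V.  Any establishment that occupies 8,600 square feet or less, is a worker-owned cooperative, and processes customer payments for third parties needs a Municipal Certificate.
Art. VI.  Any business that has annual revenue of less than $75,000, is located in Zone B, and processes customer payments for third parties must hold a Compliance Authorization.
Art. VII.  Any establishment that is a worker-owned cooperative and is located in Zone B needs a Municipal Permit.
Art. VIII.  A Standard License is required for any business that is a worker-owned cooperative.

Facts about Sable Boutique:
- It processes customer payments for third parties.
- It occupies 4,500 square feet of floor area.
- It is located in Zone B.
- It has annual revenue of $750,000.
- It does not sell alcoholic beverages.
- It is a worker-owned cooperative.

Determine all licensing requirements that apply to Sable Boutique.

Municipal Certificate, Standard License

Art. I. revenue $750,000 ≤ $2,675,000 → exempt from Municipal Permit.
Art. II. is a worker-owned cooperative (not: is a franchise of a national chain) → Standard Permit not required.
Art. III. revenue $750,000 > $625,000; processes customer payments for third parties; floor area 4,500 square feet ≤ 17,000 square feet → High-Revenue License not required.
Art. IV. floor area 4,500 square feet < 7,000 square feet → Large Premises Certificate not required.
Art. V. floor area 4,500 square feet ≤ 8,600 square feet; is a worker-owned cooperative; processes customer payments for third parties → Municipal Certificate required.
Art. VI. revenue $750,000 ≥ $75,000; is located in Zone B; processes customer payments for third parties → Compliance Authorization not required.
Art. VII. is a worker-owned cooperative; is located in Zone B → Municipal Permit required.
Art. VIII. is a worker-owned cooperative → Standard License required.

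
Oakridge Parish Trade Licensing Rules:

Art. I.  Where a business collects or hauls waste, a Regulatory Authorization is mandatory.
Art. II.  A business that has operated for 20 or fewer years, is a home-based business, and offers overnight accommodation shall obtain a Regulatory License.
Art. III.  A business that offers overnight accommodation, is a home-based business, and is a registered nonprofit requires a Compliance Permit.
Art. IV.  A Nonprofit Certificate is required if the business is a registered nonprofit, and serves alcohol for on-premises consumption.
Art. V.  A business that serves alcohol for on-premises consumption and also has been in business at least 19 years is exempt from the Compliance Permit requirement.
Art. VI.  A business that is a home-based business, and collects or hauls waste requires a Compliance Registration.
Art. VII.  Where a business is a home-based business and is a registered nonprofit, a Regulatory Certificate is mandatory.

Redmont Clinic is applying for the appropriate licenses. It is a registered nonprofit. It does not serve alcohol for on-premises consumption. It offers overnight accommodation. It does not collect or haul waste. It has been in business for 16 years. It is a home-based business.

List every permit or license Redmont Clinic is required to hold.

Compliance Permit, Regulatory Certificate, Regulatory License

Art. I. does not collect or haul waste → Regulatory Authorization not required.
Art. II. years in business 16 ≤ 20; is a home-based business; offers overnight accommodation → Regulatory License required.
Art. III. offers overnight accommodation; is a home-based business; is a registered nonprofit → Compliance Permit required.
Art. IV. is a registered nonprofit; does not serve alcohol for on-premises consumption → Nonprofit Certificate not required.
Art. V. does not serve alcohol for on-premises consumption; years in business 16 < 19 → Compliance Permit exemption does not apply.
Art. VI. is a home-based business; does not collect or haul waste → Compliance Registration not required.
Art. VII. is a home-based business; is a registered nonprofit → Regulatory Certificate required.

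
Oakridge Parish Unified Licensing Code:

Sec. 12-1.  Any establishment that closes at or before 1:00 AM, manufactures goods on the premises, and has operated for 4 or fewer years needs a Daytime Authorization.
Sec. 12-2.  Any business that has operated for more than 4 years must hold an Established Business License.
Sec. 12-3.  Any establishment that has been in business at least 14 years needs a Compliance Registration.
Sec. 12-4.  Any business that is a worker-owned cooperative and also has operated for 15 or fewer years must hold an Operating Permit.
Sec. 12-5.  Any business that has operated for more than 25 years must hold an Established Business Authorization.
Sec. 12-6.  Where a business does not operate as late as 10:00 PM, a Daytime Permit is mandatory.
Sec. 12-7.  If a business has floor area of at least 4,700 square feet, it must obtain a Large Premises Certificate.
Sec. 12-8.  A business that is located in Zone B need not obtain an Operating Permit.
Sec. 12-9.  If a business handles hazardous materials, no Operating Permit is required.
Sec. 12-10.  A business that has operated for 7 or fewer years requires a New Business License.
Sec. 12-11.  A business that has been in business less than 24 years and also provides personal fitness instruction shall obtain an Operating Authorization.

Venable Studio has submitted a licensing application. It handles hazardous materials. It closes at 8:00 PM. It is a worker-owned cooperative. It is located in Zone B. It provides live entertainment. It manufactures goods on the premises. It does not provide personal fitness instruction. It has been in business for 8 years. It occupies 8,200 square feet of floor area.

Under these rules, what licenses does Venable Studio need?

Daytime Permit, Established Business License, Large Premises Certificate

Sec. 12-1. closes 8:00 PM, at/before 1:00 AM; manufactures goods on the premises; years in business 8 > 4 → Daytime Authorization not required.
Sec. 12-2. years in business 8 > 4 → Established Business License required.
Sec. 12-3. years in business 8 < 14 → Compliance Registration not required.
Sec. 12-4. is a worker-owned cooperative; years in business 8 ≤ 15 → Operating Permit required.
Sec. 12-5. years in business 8 ≤ 25 → Established Business Authorization not required.
Sec. 12-6. closes 8:00 PM, at/before 10:00 PM → Daytime Permit required.
Sec. 12-7. floor area 8,200 square feet ≥ 4,700 square feet → Large Premises Certificate required.
Sec. 12-8. is located in Zone B → exempt from Operating Permit.
Sec. 12-9. handles hazardous materials → exempt from Operating Permit.
Sec. 12-10. years in business 8 > 7 → New Business License not required.
Sec. 12-11. years in business 8 < 24; does not provide personal fitness instruction → Operating Authorization not required.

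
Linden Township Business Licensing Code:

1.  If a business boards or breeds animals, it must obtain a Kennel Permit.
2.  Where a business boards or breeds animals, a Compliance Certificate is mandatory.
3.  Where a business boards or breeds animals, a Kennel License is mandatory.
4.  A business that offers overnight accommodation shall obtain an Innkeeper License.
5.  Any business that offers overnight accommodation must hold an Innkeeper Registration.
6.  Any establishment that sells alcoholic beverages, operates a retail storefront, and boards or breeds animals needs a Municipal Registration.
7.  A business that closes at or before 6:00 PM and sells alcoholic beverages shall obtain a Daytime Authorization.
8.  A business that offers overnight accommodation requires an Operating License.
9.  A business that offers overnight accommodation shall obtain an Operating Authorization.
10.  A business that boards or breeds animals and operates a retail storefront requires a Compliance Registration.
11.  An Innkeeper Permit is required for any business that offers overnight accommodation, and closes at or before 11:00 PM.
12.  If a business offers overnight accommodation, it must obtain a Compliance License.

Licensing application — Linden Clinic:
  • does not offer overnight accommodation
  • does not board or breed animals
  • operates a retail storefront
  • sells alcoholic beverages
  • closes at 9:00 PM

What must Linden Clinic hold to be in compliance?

1. does not board or breed animals → Kennel Permit not required.
2. does not board or breed animals → Compliance Certificate not required.
3. does not board or breed animals → Kennel License not required.
4. does not offer overnight accommodation → Innkeeper License not required.
5. does not offer overnight accommodation → Innkeeper Registration not required.
6. sells alcoholic beverages; operates a retail storefront; does not board or breed animals → Municipal Registration not required.
7. closes 9:00 PM, after 6:00 PM; sells alcoholic beverages → Daytime Authorization not required.
8. does not offer overnight accommodation → Operating License not required.
9. does not offer overnight accommodation → Operating Authorization not required.
10. does not board or breed animals; operates a retail storefront → Compliance Registration not required.
11. does not offer overnight accommodation; closes 9:00 PM, at/before 11:00 PM → Innkeeper Permit not required.
12. does not offer overnight accommodation → Compliance License not required.

None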